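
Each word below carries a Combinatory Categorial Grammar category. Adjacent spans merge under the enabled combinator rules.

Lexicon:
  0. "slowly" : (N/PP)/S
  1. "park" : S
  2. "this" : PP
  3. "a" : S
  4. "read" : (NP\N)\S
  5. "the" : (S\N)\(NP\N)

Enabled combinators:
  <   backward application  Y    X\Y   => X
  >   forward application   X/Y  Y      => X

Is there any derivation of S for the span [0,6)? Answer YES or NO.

YES

[0,6] S   <
  [0,3] N   >
    [0,2] N/PP   >
      [0,1] "slowly" : (N/PP)/S
      [1,2] "park" : S
    [2,3] "this" : PP
  [3,6] S\N   <
    [3,5] NP\N   <
      [3,4] "a" : S
      [4,5] "read" : (NP\N)\S
    [5,6] "the" : (S\N)\(NP\N)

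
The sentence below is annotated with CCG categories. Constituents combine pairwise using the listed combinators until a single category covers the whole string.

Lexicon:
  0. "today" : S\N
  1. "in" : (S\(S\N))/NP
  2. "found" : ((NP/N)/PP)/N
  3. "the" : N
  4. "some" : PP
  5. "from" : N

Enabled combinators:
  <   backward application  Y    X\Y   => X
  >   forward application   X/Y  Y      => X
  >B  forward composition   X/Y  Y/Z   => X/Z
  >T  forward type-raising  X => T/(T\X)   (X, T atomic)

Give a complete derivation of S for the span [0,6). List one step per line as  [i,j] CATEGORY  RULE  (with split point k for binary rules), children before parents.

[0,6] S   <
  [0,1] "today" : S\N
  [1,6] S\(S\N)   >
    [1,2] "in" : (S\(S\N))/NP
    [2,6] NP   >
      [2,5] NP/N   >
        [2,4] (NP/N)/PP   >
          [2,3] "found" : ((NP/N)/PP)/N
          [3,4] "the" : N
        [4,5] "some" : PP
      [5,6] "from" : N

[0,1] S\N  lex  "today"
[1,2] (S\(S\N))/NP  lex  "in"
[2,3] ((NP/N)/PP)/N  lex  "found"
[3,4] N  lex  "the"
[2,4] (NP/N)/PP  >  k=3
[4,5] PP  lex  "some"
[2,5] NP/N  >  k=4
[5,6] N  lex  "from"
[2,6] NP  >  k=5
[1,6] S\(S\N)  >  k=2
[0,6] S  <  k=1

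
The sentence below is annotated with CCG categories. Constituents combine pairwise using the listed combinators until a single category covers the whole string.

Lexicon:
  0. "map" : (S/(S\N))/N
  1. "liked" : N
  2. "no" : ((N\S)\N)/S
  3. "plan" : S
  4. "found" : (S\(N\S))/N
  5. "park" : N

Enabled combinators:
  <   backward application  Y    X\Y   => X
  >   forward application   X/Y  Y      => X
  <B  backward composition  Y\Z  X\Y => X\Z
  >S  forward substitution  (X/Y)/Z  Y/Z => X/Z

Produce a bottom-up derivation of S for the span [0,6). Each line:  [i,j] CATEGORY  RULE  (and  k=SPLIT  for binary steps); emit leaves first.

[0,6] S   >
  [0,2] S/(S\N)   >
    [0,1] "map" : (S/(S\N))/N
    [1,2] "liked" : N
  [2,6] S\N   <B
    [2,4] (N\S)\N   >
      [2,3] "no" : ((N\S)\N)/S
      [3,4] "plan" : S
    [4,6] S\(N\S)   >
      [4,5] "found" : (S\(N\S))/N
      [5,6] "park" : N

[0,1] (S/(S\N))/N  lex  "map"
[1,2] N  lex  "liked"
[0,2] S/(S\N)  >  k=1
[2,3] ((N\S)\N)/S  lex  "no"
[3,4] S  lex  "plan"
[2,4] (N\S)\N  >  k=3
[4,5] (S\(N\S))/N  lex  "found"
[5,6] N  lex  "park"
[4,6] S\(N\S)  >  k=5
[2,6] S\N  <B  k=4
[0,6] S  >  k=2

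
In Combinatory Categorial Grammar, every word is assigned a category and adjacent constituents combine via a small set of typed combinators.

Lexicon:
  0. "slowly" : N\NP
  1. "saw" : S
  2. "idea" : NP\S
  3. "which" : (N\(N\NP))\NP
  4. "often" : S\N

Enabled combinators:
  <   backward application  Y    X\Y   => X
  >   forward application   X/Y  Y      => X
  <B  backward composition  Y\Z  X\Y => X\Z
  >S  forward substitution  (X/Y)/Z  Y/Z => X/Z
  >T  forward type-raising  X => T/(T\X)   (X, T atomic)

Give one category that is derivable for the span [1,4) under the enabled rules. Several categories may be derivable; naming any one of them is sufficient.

N\(N\NP)

[0,5] S   <
  [0,4] N   <
    [0,1] "slowly" : N\NP
    [1,4] N\(N\NP)   <
      [1,3] NP   <
        [1,2] "saw" : S
        [2,3] "idea" : NP\S
      [3,4] "which" : (N\(N\NP))\NP
  [4,5] "often" : S\N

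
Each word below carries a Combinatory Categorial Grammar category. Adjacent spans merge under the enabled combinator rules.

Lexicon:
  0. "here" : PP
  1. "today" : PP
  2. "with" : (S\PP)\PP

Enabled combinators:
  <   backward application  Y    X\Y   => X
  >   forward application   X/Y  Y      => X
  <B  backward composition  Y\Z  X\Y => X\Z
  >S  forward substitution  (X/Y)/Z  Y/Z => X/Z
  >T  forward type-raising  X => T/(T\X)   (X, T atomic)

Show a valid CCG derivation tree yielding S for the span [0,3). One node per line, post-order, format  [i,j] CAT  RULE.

[0,1] PP  lex  "here"
[0,1] S/(S\PP)  >T
[1,2] PP  lex  "today"
[2,3] (S\PP)\PP  lex  "with"
[1,3] S\PP  <  k=2
[0,3] S  >  k=1

[0,3] S   >
  [0,1] S/(S\PP)   >T
    [0,1] "here" : PP
  [1,3] S\PP   <
    [1,2] "today" : PP
    [2,3] "with" : (S\PP)\PP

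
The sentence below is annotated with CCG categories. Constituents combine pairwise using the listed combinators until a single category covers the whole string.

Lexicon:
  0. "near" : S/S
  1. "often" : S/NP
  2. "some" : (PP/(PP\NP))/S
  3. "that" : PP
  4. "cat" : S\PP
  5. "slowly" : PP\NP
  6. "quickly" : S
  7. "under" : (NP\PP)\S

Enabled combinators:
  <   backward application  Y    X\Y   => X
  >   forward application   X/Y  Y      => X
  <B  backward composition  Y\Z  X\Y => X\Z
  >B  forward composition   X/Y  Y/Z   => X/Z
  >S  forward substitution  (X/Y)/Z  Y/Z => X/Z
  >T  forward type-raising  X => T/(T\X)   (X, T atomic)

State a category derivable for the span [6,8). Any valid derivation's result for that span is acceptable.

[0,8] S   >
  [0,2] S/NP   >B
    [0,1] "near" : S/S
    [1,2] "often" : S/NP
  [2,8] NP   <
    [2,6] PP   >
      [2,5] PP/(PP\NP)   >
        [2,3] "some" : (PP/(PP\NP))/S
        [3,5] S   <
          [3,4] "that" : PP
          [4,5] "cat" : S\PP
      [5,6] "slowly" : PP\NP
    [6,8] NP\PP   <
      [6,7] "quickly" : S
      [7,8] "under" : (NP\PP)\S

NP\PP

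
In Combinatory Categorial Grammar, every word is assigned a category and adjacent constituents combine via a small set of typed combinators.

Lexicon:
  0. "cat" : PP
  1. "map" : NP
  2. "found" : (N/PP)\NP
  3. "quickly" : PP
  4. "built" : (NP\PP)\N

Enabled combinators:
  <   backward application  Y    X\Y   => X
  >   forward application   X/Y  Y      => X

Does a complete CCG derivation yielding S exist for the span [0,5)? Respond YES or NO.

PP NP (N/PP)\NP PP (NP\PP)\N
CKY chart[0,5] = {NP}; S ∉ chart

NO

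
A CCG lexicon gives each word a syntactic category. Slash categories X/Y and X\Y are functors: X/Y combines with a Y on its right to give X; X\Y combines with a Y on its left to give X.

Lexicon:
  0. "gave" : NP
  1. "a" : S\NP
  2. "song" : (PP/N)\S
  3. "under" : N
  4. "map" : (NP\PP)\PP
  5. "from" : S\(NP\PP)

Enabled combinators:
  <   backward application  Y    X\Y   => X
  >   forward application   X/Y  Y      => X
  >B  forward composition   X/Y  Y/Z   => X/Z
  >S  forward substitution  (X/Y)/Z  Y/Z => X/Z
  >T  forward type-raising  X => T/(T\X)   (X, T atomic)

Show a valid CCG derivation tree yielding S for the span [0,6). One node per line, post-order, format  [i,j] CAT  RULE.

[0,6] S   <
  [0,5] NP\PP   <
    [0,4] PP   >
      [0,3] PP/N   <
        [0,2] S   >
          [0,1] S/(S\NP)   >T
            [0,1] "gave" : NP
          [1,2] "a" : S\NP
        [2,3] "song" : (PP/N)\S
      [3,4] "under" : N
    [4,5] "map" : (NP\PP)\PP
  [5,6] "from" : S\(NP\PP)

[0,1] NP  lex  "gave"
[0,1] S/(S\NP)  >T
[1,2] S\NP  lex  "a"
[0,2] S  >  k=1
[2,3] (PP/N)\S  lex  "song"
[0,3] PP/N  <  k=2
[3,4] N  lex  "under"
[0,4] PP  >  k=3
[4,5] (NP\PP)\PP  lex  "map"
[0,5] NP\PP  <  k=4
[5,6] S\(NP\PP)  lex  "from"
[0,6] S  <  k=5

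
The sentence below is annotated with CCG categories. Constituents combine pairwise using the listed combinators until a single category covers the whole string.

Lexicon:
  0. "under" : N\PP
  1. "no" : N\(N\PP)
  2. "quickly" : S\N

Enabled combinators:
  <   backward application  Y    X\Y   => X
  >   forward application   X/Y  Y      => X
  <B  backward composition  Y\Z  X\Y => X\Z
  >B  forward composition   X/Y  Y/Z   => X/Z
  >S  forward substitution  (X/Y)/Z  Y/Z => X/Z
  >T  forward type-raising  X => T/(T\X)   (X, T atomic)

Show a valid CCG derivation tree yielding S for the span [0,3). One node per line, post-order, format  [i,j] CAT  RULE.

[0,1] N\PP  lex  "under"
[1,2] N\(N\PP)  lex  "no"
[0,2] N  <  k=1
[2,3] S\N  lex  "quickly"
[0,3] S  <  k=2

[0,3] S   <
  [0,2] N   <
    [0,1] "under" : N\PP
    [1,2] "no" : N\(N\PP)
  [2,3] "quickly" : S\N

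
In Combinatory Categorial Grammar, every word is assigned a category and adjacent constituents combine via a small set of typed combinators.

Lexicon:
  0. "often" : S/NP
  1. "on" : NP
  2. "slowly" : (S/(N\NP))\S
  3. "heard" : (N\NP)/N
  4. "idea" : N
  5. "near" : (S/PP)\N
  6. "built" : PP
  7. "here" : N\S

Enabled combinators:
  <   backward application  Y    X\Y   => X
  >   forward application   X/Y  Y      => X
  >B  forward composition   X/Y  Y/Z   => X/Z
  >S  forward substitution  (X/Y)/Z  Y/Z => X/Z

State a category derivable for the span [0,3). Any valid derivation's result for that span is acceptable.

[0,8] S   >
  [0,3] S/(N\NP)   <
    [0,2] S   >
      [0,1] "often" : S/NP
      [1,2] "on" : NP
    [2,3] "slowly" : (S/(N\NP))\S
  [3,8] N\NP   >
    [3,4] "heard" : (N\NP)/N
    [4,8] N   <
      [4,7] S   >
        [4,6] S/PP   <
          [4,5] "idea" : N
          [5,6] "near" : (S/PP)\N
        [6,7] "built" : PP
      [7,8] "here" : N\S

S/(N\NP)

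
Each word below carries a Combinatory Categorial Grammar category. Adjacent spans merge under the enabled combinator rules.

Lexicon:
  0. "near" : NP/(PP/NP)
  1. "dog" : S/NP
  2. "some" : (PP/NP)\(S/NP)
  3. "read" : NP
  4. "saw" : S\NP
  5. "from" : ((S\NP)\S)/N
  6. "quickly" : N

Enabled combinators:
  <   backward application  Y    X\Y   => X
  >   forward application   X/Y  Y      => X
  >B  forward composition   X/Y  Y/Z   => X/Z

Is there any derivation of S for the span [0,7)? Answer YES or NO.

[0,7] S   <
  [0,3] NP   >
    [0,1] "near" : NP/(PP/NP)
    [1,3] PP/NP   <
      [1,2] "dog" : S/NP
      [2,3] "some" : (PP/NP)\(S/NP)
  [3,7] S\NP   <
    [3,5] S   <
      [3,4] "read" : NP
      [4,5] "saw" : S\NP
    [5,7] (S\NP)\S   >
      [5,6] "from" : ((S\NP)\S)/N
      [6,7] "quickly" : N

YES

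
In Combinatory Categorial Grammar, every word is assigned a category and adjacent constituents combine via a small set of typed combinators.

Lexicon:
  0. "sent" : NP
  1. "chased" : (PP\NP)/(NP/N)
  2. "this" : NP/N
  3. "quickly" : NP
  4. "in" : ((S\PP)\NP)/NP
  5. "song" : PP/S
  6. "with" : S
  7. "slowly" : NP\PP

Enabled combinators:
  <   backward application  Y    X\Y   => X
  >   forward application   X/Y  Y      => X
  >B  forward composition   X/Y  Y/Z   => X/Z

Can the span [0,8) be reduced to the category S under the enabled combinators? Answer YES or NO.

[0,8] S   <
  [0,3] PP   <
    [0,1] "sent" : NP
    [1,3] PP\NP   >
      [1,2] "chased" : (PP\NP)/(NP/N)
      [2,3] "this" : NP/N
  [3,8] S\PP   <
    [3,4] "quickly" : NP
    [4,8] (S\PP)\NP   >
      [4,5] "in" : ((S\PP)\NP)/NP
      [5,8] NP   <
        [5,7] PP   >
          [5,6] "song" : PP/S
          [6,7] "with" : S
        [7,8] "slowly" : NP\PP

YES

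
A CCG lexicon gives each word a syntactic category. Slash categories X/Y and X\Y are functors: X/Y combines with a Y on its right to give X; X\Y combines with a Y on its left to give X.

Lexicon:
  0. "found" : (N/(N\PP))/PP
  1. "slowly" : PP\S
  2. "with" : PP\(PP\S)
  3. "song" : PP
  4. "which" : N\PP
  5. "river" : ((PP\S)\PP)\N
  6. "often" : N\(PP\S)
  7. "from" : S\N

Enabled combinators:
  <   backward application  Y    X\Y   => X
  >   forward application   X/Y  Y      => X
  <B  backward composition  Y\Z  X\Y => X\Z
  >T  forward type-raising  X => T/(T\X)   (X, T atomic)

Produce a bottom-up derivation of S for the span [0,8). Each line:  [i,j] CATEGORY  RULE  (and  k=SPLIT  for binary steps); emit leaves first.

[0,1] (N/(N\PP))/PP  lex  "found"
[1,2] PP\S  lex  "slowly"
[2,3] PP\(PP\S)  lex  "with"
[1,3] PP  <  k=2
[0,3] N/(N\PP)  >  k=1
[3,4] PP  lex  "song"
[4,5] N\PP  lex  "which"
[3,5] N  <  k=4
[5,6] ((PP\S)\PP)\N  lex  "river"
[3,6] (PP\S)\PP  <  k=5
[6,7] N\(PP\S)  lex  "often"
[3,7] N\PP  <B  k=6
[0,7] N  >  k=3
[7,8] S\N  lex  "from"
[0,8] S  <  k=7

[0,8] S   <
  [0,7] N   >
    [0,3] N/(N\PP)   >
      [0,1] "found" : (N/(N\PP))/PP
      [1,3] PP   <
        [1,2] "slowly" : PP\S
        [2,3] "with" : PP\(PP\S)
    [3,7] N\PP   <B
      [3,6] (PP\S)\PP   <
        [3,5] N   <
          [3,4] "song" : PP
          [4,5] "which" : N\PP
        [5,6] "river" : ((PP\S)\PP)\N
      [6,7] "often" : N\(PP\S)
  [7,8] "from" : S\N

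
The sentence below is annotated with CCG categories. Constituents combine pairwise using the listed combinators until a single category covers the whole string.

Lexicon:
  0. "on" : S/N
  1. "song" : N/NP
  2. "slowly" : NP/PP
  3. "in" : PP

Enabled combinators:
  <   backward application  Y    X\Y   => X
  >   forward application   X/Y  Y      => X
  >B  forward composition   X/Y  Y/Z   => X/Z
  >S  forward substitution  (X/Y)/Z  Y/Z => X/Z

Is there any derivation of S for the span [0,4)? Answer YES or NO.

[0,4] S   >
  [0,2] S/NP   >B
    [0,1] "on" : S/N
    [1,2] "song" : N/NP
  [2,4] NP   >
    [2,3] "slowly" : NP/PP
    [3,4] "in" : PP

YES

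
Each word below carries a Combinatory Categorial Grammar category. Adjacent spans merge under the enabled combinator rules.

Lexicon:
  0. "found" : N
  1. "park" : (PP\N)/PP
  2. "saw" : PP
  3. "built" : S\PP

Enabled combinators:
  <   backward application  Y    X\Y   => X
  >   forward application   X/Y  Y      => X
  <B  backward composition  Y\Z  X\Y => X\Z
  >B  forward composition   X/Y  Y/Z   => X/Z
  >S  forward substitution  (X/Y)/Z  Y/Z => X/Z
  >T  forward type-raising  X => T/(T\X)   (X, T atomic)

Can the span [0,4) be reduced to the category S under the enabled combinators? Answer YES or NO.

[0,4] S   >
  [0,1] S/(S\N)   >T
    [0,1] "found" : N
  [1,4] S\N   <B
    [1,3] PP\N   >
      [1,2] "park" : (PP\N)/PP
      [2,3] "saw" : PP
    [3,4] "built" : S\PP

YES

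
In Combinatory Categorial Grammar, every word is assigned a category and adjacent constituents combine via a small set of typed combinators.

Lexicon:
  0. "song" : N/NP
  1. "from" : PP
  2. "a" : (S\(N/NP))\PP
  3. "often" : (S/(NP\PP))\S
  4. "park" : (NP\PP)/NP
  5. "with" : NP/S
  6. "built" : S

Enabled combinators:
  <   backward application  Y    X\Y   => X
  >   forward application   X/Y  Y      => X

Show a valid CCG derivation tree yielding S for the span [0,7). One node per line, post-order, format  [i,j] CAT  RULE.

[0,7] S   >
  [0,4] S/(NP\PP)   <
    [0,3] S   <
      [0,1] "song" : N/NP
      [1,3] S\(N/NP)   <
        [1,2] "from" : PP
        [2,3] "a" : (S\(N/NP))\PP
    [3,4] "often" : (S/(NP\PP))\S
  [4,7] NP\PP   >
    [4,5] "park" : (NP\PP)/NP
    [5,7] NP   >
      [5,6] "with" : NP/S
      [6,7] "built" : S

[0,1] N/NP  lex  "song"
[1,2] PP  lex  "from"
[2,3] (S\(N/NP))\PP  lex  "a"
[1,3] S\(N/NP)  <  k=2
[0,3] S  <  k=1
[3,4] (S/(NP\PP))\S  lex  "often"
[0,4] S/(NP\PP)  <  k=3
[4,5] (NP\PP)/NP  lex  "park"
[5,6] NP/S  lex  "with"
[6,7] S  lex  "built"
[5,7] NP  >  k=6
[4,7] NP\PP  >  k=5
[0,7] S  >  k=4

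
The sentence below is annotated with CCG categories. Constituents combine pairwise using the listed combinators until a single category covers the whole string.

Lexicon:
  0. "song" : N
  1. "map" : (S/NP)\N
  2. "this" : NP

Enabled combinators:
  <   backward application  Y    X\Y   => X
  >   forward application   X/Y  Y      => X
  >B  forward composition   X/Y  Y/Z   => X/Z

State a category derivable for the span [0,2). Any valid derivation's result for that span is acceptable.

[0,3] S   >
  [0,2] S/NP   <
    [0,1] "song" : N
    [1,2] "map" : (S/NP)\N
  [2,3] "this" : NP

S/NP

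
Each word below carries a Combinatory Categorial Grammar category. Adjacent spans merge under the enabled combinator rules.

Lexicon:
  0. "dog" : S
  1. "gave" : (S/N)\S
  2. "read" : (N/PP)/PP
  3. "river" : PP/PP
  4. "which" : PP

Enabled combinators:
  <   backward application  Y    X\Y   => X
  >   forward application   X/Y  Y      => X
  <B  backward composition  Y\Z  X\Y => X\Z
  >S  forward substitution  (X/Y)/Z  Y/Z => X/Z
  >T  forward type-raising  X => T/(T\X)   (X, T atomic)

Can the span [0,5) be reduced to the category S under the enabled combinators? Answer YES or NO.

YES

[0,5] S   >
  [0,2] S/N   <
    [0,1] "dog" : S
    [1,2] "gave" : (S/N)\S
  [2,5] N   >
    [2,4] N/PP   >S
      [2,3] "read" : (N/PP)/PP
      [3,4] "river" : PP/PP
    [4,5] "which" : PP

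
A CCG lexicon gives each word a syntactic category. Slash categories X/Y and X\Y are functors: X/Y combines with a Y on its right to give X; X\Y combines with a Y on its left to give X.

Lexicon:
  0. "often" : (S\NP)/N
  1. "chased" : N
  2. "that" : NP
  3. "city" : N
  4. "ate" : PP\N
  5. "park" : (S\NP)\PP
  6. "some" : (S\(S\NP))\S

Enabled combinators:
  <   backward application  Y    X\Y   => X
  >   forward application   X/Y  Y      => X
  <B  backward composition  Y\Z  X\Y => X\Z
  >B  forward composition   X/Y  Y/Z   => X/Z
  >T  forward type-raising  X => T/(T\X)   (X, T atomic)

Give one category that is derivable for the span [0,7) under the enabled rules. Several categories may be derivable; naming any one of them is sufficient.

S

[0,7] S   <
  [0,2] S\NP   >
    [0,1] "often" : (S\NP)/N
    [1,2] "chased" : N
  [2,7] S\(S\NP)   <
    [2,6] S   >
      [2,3] S/(S\NP)   >T
        [2,3] "that" : NP
      [3,6] S\NP   <
        [3,5] PP   >
          [3,4] PP/(PP\N)   >T
            [3,4] "city" : N
          [4,5] "ate" : PP\N
        [5,6] "park" : (S\NP)\PP
    [6,7] "some" : (S\(S\NP))\S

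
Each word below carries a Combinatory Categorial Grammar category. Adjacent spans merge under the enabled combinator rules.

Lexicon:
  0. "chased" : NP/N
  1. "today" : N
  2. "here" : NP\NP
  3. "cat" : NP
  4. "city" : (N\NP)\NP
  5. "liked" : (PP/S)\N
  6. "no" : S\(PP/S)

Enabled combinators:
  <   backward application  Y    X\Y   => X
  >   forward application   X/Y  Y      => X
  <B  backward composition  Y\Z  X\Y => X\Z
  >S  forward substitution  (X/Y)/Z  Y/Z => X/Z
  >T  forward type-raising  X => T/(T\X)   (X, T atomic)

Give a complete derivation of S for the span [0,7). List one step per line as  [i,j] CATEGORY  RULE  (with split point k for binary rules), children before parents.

[0,1] NP/N  lex  "chased"
[1,2] N  lex  "today"
[0,2] NP  >  k=1
[2,3] NP\NP  lex  "here"
[3,4] NP  lex  "cat"
[4,5] (N\NP)\NP  lex  "city"
[3,5] N\NP  <  k=4
[2,5] N\NP  <B  k=3
[5,6] (PP/S)\N  lex  "liked"
[6,7] S\(PP/S)  lex  "no"
[5,7] S\N  <B  k=6
[2,7] S\NP  <B  k=5
[0,7] S  <  k=2

[0,7] S   <
  [0,2] NP   >
    [0,1] "chased" : NP/N
    [1,2] "today" : N
  [2,7] S\NP   <B
    [2,5] N\NP   <B
      [2,3] "here" : NP\NP
      [3,5] N\NP   <
        [3,4] "cat" : NP
        [4,5] "city" : (N\NP)\NP
    [5,7] S\N   <B
      [5,6] "liked" : (PP/S)\N
      [6,7] "no" : S\(PP/S)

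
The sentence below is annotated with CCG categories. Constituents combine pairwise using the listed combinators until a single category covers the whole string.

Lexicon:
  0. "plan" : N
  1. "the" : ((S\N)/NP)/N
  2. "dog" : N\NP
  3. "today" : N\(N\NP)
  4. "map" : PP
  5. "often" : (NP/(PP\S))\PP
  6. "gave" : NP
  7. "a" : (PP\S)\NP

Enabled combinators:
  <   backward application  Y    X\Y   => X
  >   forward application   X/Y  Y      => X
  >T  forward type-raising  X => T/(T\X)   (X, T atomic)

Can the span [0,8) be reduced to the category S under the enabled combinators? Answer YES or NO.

YES

[0,8] S   <
  [0,1] "plan" : N
  [1,8] S\N   >
    [1,4] (S\N)/NP   >
      [1,2] "the" : ((S\N)/NP)/N
      [2,4] N   <
        [2,3] "dog" : N\NP
        [3,4] "today" : N\(N\NP)
    [4,8] NP   >
      [4,6] NP/(PP\S)   <
        [4,5] "map" : PP
        [5,6] "often" : (NP/(PP\S))\PP
      [6,8] PP\S   <
        [6,7] "gave" : NP
        [7,8] "a" : (PP\S)\NP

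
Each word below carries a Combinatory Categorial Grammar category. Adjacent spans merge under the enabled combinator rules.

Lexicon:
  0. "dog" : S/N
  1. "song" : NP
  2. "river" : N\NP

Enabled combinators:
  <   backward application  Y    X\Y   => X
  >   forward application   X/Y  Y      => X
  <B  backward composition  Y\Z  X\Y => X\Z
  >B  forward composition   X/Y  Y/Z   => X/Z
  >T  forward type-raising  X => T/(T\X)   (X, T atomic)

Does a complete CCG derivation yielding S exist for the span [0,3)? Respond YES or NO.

YES

[0,3] S   >
  [0,1] "dog" : S/N
  [1,3] N   >
    [1,2] N/(N\NP)   >T
      [1,2] "song" : NP
    [2,3] "river" : N\NP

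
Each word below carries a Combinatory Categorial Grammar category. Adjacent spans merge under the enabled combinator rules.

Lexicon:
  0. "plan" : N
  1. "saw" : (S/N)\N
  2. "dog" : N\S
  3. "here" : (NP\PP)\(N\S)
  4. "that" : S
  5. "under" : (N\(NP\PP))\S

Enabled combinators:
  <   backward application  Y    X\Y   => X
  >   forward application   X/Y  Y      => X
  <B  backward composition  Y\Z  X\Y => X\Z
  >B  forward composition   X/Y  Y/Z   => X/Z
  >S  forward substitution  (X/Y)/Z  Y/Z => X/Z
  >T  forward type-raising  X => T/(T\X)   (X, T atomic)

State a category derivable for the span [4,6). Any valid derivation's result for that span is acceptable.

N\(NP\PP)

[0,6] S   >
  [0,2] S/N   <
    [0,1] "plan" : N
    [1,2] "saw" : (S/N)\N
  [2,6] N   <
    [2,4] NP\PP   <
      [2,3] "dog" : N\S
      [3,4] "here" : (NP\PP)\(N\S)
    [4,6] N\(NP\PP)   <
      [4,5] "that" : S
      [5,6] "under" : (N\(NP\PP))\S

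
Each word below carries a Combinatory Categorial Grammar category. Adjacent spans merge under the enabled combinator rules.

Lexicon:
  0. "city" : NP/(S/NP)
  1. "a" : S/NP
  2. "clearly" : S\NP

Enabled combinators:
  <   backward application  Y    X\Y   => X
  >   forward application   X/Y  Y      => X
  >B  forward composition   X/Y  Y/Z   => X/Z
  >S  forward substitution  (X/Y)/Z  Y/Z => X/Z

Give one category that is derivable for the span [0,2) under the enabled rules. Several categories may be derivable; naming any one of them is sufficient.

NP

[0,3] S   <
  [0,2] NP   >
    [0,1] "city" : NP/(S/NP)
    [1,2] "a" : S/NP
  [2,3] "clearly" : S\NP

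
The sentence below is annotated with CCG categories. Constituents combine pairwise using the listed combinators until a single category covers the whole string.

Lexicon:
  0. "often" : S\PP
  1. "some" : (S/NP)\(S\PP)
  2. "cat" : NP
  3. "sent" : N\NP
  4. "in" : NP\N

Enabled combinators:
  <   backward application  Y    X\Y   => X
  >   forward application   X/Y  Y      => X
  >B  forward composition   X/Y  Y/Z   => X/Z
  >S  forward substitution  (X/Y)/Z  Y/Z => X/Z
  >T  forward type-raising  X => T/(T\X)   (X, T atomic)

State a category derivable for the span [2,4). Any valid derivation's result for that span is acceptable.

N

[0,5] S   >
  [0,2] S/NP   <
    [0,1] "often" : S\PP
    [1,2] "some" : (S/NP)\(S\PP)
  [2,5] NP   <
    [2,4] N   >
      [2,3] N/(N\NP)   >T
        [2,3] "cat" : NP
      [3,4] "sent" : N\NP
    [4,5] "in" : NP\N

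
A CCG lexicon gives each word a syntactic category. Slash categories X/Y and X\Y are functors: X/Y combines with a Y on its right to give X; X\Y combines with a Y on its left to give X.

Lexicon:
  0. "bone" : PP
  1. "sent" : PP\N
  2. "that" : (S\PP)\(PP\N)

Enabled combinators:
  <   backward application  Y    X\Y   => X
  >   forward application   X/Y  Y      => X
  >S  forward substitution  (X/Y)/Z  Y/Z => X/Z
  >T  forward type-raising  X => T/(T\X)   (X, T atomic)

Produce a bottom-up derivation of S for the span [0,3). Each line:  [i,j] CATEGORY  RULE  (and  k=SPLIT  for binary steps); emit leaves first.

[0,3] S   >
  [0,1] S/(S\PP)   >T
    [0,1] "bone" : PP
  [1,3] S\PP   <
    [1,2] "sent" : PP\N
    [2,3] "that" : (S\PP)\(PP\N)

[0,1] PP  lex  "bone"
[0,1] S/(S\PP)  >T
[1,2] PP\N  lex  "sent"
[2,3] (S\PP)\(PP\N)  lex  "that"
[1,3] S\PP  <  k=2
[0,3] S  >  k=1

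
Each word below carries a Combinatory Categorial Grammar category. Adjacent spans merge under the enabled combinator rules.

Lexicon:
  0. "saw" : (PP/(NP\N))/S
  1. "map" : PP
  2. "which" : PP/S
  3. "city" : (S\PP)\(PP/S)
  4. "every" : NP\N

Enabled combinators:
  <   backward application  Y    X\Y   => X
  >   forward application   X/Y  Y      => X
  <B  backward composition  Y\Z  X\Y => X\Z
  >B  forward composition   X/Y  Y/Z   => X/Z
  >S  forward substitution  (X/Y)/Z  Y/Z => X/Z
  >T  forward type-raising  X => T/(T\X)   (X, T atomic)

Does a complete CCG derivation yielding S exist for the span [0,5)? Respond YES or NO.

NO

(PP/(NP\N))/S PP PP/S (S\PP)\(PP/S) NP\N
CKY chart[0,5] = {N/(N\PP), NP/(NP\PP), PP, PP/(PP\PP), S/(S\PP)}; S ∉ chart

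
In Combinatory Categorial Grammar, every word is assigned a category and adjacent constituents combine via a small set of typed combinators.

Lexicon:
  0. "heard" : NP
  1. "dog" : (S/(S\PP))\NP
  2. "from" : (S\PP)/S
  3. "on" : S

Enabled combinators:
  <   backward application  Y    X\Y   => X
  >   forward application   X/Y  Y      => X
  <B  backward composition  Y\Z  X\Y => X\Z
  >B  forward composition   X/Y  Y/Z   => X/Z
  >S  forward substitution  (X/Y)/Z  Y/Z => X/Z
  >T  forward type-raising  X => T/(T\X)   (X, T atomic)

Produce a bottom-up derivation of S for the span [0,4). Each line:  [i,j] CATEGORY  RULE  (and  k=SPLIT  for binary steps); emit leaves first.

[0,4] S   >
  [0,2] S/(S\PP)   <
    [0,1] "heard" : NP
    [1,2] "dog" : (S/(S\PP))\NP
  [2,4] S\PP   >
    [2,3] "from" : (S\PP)/S
    [3,4] "on" : S

[0,1] NP  lex  "heard"
[1,2] (S/(S\PP))\NP  lex  "dog"
[0,2] S/(S\PP)  <  k=1
[2,3] (S\PP)/S  lex  "from"
[3,4] S  lex  "on"
[2,4] S\PP  >  k=3
[0,4] S  >  k=2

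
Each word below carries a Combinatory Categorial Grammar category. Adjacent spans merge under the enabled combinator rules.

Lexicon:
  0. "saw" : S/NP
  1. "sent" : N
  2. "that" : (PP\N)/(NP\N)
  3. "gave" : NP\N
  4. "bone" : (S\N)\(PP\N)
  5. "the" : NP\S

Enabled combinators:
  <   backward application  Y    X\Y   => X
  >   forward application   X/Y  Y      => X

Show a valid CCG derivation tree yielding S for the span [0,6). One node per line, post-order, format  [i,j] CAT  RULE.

[0,1] S/NP  lex  "saw"
[1,2] N  lex  "sent"
[2,3] (PP\N)/(NP\N)  lex  "that"
[3,4] NP\N  lex  "gave"
[2,4] PP\N  >  k=3
[4,5] (S\N)\(PP\N)  lex  "bone"
[2,5] S\N  <  k=4
[1,5] S  <  k=2
[5,6] NP\S  lex  "the"
[1,6] NP  <  k=5
[0,6] S  >  k=1

[0,6] S   >
  [0,1] "saw" : S/NP
  [1,6] NP   <
    [1,5] S   <
      [1,2] "sent" : N
      [2,5] S\N   <
        [2,4] PP\N   >
          [2,3] "that" : (PP\N)/(NP\N)
          [3,4] "gave" : NP\N
        [4,5] "bone" : (S\N)\(PP\N)
    [5,6] "the" : NP\S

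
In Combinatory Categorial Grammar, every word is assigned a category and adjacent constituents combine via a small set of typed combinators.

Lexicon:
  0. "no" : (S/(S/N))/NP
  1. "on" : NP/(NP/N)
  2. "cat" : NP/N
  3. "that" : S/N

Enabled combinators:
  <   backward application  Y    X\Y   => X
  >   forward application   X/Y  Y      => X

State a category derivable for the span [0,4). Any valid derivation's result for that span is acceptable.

[0,4] S   >
  [0,3] S/(S/N)   >
    [0,1] "no" : (S/(S/N))/NP
    [1,3] NP   >
      [1,2] "on" : NP/(NP/N)
      [2,3] "cat" : NP/N
  [3,4] "that" : S/N

S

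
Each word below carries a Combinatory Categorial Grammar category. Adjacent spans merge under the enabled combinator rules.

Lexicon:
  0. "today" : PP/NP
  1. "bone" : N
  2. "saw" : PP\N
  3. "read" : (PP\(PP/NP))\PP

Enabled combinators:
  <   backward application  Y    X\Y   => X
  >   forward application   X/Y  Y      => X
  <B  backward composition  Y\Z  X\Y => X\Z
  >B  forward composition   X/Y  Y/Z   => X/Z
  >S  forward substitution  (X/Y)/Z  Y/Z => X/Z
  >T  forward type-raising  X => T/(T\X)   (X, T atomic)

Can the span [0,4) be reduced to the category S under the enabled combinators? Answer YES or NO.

NO

PP/NP N PP\N (PP\(PP/NP))\PP
CKY chart[0,4] = {N/(N\PP), NP/(NP\PP), PP, PP/(PP\PP), S/(S\PP)}; S ∉ chart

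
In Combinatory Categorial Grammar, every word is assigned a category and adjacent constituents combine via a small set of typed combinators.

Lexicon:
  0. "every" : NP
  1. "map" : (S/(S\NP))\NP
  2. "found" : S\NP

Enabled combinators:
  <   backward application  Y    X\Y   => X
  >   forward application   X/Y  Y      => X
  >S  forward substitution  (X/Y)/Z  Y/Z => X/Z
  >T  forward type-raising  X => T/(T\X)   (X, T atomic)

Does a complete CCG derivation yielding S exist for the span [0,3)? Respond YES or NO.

YES

[0,3] S   >
  [0,2] S/(S\NP)   <
    [0,1] "every" : NP
    [1,2] "map" : (S/(S\NP))\NP
  [2,3] "found" : S\NP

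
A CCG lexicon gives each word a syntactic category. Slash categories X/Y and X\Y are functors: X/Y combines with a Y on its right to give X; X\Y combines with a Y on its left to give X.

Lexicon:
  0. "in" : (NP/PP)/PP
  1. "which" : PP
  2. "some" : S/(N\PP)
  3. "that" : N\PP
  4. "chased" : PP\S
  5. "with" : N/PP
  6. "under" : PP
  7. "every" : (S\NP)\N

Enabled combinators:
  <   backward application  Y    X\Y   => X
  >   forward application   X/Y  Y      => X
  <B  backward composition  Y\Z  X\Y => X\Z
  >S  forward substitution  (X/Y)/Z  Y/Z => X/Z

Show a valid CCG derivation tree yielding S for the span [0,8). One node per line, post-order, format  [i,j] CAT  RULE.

[0,8] S   <
  [0,5] NP   >
    [0,2] NP/PP   >
      [0,1] "in" : (NP/PP)/PP
      [1,2] "which" : PP
    [2,5] PP   <
      [2,4] S   >
        [2,3] "some" : S/(N\PP)
        [3,4] "that" : N\PP
      [4,5] "chased" : PP\S
  [5,8] S\NP   <
    [5,7] N   >
      [5,6] "with" : N/PP
      [6,7] "under" : PP
    [7,8] "every" : (S\NP)\N

[0,1] (NP/PP)/PP  lex  "in"
[1,2] PP  lex  "which"
[0,2] NP/PP  >  k=1
[2,3] S/(N\PP)  lex  "some"
[3,4] N\PP  lex  "that"
[2,4] S  >  k=3
[4,5] PP\S  lex  "chased"
[2,5] PP  <  k=4
[0,5] NP  >  k=2
[5,6] N/PP  lex  "with"
[6,7] PP  lex  "under"
[5,7] N  >  k=6
[7,8] (S\NP)\N  lex  "every"
[5,8] S\NP  <  k=7
[0,8] S  <  k=5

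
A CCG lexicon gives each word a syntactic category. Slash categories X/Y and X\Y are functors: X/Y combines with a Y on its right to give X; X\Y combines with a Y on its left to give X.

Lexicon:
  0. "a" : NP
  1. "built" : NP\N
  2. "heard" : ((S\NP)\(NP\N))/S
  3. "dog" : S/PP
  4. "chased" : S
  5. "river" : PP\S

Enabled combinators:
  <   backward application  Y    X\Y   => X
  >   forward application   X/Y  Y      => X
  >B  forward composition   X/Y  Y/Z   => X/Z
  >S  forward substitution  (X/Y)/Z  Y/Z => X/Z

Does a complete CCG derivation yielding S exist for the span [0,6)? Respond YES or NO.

[0,6] S   <
  [0,1] "a" : NP
  [1,6] S\NP   <
    [1,2] "built" : NP\N
    [2,6] (S\NP)\(NP\N)   >
      [2,3] "heard" : ((S\NP)\(NP\N))/S
      [3,6] S   >
        [3,4] "dog" : S/PP
        [4,6] PP   <
          [4,5] "chased" : S
          [5,6] "river" : PP\S

YES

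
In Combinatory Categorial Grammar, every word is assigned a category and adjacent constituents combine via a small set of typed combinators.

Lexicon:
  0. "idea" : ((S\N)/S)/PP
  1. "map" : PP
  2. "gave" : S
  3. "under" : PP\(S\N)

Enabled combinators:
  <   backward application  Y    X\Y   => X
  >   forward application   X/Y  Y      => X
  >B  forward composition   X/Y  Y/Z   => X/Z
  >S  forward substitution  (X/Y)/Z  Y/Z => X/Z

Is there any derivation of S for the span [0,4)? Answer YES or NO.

NO

((S\N)/S)/PP PP S PP\(S\N)
CKY chart[0,4] = {PP}; S ∉ chart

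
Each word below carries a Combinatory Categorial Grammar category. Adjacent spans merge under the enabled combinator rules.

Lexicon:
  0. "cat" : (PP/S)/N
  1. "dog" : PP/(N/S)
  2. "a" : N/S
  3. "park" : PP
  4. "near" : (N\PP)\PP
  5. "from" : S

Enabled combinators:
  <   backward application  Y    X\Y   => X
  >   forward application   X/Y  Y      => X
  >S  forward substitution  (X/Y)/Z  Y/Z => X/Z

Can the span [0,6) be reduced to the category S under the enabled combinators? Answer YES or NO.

(PP/S)/N PP/(N/S) N/S PP (N\PP)\PP S
CKY chart[0,6] = {PP}; S ∉ chart

NO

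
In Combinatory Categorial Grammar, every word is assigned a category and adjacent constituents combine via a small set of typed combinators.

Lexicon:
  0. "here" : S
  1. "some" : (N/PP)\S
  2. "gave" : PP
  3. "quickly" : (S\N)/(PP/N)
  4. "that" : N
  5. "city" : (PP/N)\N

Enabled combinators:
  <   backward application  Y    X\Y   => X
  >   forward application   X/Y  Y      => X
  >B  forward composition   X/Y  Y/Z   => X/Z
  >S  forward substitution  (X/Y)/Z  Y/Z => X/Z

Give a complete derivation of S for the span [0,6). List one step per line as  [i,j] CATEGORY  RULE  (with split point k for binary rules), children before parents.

[0,6] S   <
  [0,3] N   >
    [0,2] N/PP   <
      [0,1] "here" : S
      [1,2] "some" : (N/PP)\S
    [2,3] "gave" : PP
  [3,6] S\N   >
    [3,4] "quickly" : (S\N)/(PP/N)
    [4,6] PP/N   <
      [4,5] "that" : N
      [5,6] "city" : (PP/N)\N

[0,1] S  lex  "here"
[1,2] (N/PP)\S  lex  "some"
[0,2] N/PP  <  k=1
[2,3] PP  lex  "gave"
[0,3] N  >  k=2
[3,4] (S\N)/(PP/N)  lex  "quickly"
[4,5] N  lex  "that"
[5,6] (PP/N)\N  lex  "city"
[4,6] PP/N  <  k=5
[3,6] S\N  >  k=4
[0,6] S  <  k=3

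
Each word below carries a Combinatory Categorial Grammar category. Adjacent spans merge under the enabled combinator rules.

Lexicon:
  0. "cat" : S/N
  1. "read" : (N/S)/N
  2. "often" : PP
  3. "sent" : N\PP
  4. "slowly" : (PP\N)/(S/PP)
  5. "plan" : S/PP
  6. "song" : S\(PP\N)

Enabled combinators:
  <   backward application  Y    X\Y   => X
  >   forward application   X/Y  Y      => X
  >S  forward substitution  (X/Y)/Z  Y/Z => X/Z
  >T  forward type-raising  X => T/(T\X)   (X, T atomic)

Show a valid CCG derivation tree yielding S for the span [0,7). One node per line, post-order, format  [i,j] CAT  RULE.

[0,7] S   >
  [0,1] "cat" : S/N
  [1,7] N   >
    [1,4] N/S   >
      [1,2] "read" : (N/S)/N
      [2,4] N   <
        [2,3] "often" : PP
        [3,4] "sent" : N\PP
    [4,7] S   <
      [4,6] PP\N   >
        [4,5] "slowly" : (PP\N)/(S/PP)
        [5,6] "plan" : S/PP
      [6,7] "song" : S\(PP\N)

[0,1] S/N  lex  "cat"
[1,2] (N/S)/N  lex  "read"
[2,3] PP  lex  "often"
[3,4] N\PP  lex  "sent"
[2,4] N  <  k=3
[1,4] N/S  >  k=2
[4,5] (PP\N)/(S/PP)  lex  "slowly"
[5,6] S/PP  lex  "plan"
[4,6] PP\N  >  k=5
[6,7] S\(PP\N)  lex  "song"
[4,7] S  <  k=6
[1,7] N  >  k=4
[0,7] S  >  k=1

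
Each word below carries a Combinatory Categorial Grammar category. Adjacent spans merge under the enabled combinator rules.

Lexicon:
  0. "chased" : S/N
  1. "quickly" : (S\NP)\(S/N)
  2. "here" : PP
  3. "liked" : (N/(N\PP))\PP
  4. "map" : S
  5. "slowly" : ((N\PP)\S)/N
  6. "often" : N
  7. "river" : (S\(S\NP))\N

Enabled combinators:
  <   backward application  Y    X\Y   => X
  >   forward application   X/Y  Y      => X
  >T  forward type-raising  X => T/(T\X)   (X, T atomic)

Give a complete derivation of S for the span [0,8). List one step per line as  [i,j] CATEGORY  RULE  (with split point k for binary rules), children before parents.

[0,1] S/N  lex  "chased"
[1,2] (S\NP)\(S/N)  lex  "quickly"
[0,2] S\NP  <  k=1
[2,3] PP  lex  "here"
[3,4] (N/(N\PP))\PP  lex  "liked"
[2,4] N/(N\PP)  <  k=3
[4,5] S  lex  "map"
[5,6] ((N\PP)\S)/N  lex  "slowly"
[6,7] N  lex  "often"
[5,7] (N\PP)\S  >  k=6
[4,7] N\PP  <  k=5
[2,7] N  >  k=4
[7,8] (S\(S\NP))\N  lex  "river"
[2,8] S\(S\NP)  <  k=7
[0,8] S  <  k=2

[0,8] S   <
  [0,2] S\NP   <
    [0,1] "chased" : S/N
    [1,2] "quickly" : (S\NP)\(S/N)
  [2,8] S\(S\NP)   <
    [2,7] N   >
      [2,4] N/(N\PP)   <
        [2,3] "here" : PP
        [3,4] "liked" : (N/(N\PP))\PP
      [4,7] N\PP   <
        [4,5] "map" : S
        [5,7] (N\PP)\S   >
          [5,6] "slowly" : ((N\PP)\S)/N
          [6,7] "often" : N
    [7,8] "river" : (S\(S\NP))\N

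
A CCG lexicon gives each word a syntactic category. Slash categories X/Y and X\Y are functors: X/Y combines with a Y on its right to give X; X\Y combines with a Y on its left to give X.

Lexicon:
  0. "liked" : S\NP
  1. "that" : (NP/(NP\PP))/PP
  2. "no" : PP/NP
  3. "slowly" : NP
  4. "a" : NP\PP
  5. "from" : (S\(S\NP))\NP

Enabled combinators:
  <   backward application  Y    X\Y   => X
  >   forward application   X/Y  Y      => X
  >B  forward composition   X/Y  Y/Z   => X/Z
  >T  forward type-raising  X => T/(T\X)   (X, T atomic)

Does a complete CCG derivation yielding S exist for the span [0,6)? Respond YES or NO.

YES

[0,6] S   <
  [0,1] "liked" : S\NP
  [1,6] S\(S\NP)   <
    [1,5] NP   >
      [1,4] NP/(NP\PP)   >
        [1,2] "that" : (NP/(NP\PP))/PP
        [2,4] PP   >
          [2,3] "no" : PP/NP
          [3,4] "slowly" : NP
      [4,5] "a" : NP\PP
    [5,6] "from" : (S\(S\NP))\NP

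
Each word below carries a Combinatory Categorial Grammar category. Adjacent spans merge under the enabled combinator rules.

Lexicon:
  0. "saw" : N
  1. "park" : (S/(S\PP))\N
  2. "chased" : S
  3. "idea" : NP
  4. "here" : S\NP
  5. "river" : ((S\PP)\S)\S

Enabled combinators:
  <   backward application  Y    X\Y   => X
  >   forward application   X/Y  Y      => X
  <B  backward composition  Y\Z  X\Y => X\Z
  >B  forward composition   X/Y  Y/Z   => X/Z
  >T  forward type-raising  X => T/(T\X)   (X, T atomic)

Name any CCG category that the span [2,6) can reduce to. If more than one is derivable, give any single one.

S\PP

[0,6] S   >
  [0,2] S/(S\PP)   <
    [0,1] "saw" : N
    [1,2] "park" : (S/(S\PP))\N
  [2,6] S\PP   <
    [2,3] "chased" : S
    [3,6] (S\PP)\S   <
      [3,5] S   <
        [3,4] "idea" : NP
        [4,5] "here" : S\NP
      [5,6] "river" : ((S\PP)\S)\S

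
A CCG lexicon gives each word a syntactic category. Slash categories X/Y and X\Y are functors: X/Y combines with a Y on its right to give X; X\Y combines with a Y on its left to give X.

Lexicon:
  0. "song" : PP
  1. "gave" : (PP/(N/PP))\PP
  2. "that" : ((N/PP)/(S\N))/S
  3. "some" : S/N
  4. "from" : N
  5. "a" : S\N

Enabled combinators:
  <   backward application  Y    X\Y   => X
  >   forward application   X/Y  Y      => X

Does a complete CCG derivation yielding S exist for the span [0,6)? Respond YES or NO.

NO

PP (PP/(N/PP))\PP ((N/PP)/(S\N))/S S/N N S\N
CKY chart[0,6] = {PP}; S ∉ chart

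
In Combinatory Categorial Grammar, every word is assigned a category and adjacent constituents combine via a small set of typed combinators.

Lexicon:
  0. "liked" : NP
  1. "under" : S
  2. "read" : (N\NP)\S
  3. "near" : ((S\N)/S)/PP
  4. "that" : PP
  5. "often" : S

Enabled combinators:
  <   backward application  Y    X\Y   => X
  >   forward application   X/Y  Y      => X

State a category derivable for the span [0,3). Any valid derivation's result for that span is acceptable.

N

[0,6] S   <
  [0,3] N   <
    [0,1] "liked" : NP
    [1,3] N\NP   <
      [1,2] "under" : S
      [2,3] "read" : (N\NP)\S
  [3,6] S\N   >
    [3,5] (S\N)/S   >
      [3,4] "near" : ((S\N)/S)/PP
      [4,5] "that" : PP
    [5,6] "often" : S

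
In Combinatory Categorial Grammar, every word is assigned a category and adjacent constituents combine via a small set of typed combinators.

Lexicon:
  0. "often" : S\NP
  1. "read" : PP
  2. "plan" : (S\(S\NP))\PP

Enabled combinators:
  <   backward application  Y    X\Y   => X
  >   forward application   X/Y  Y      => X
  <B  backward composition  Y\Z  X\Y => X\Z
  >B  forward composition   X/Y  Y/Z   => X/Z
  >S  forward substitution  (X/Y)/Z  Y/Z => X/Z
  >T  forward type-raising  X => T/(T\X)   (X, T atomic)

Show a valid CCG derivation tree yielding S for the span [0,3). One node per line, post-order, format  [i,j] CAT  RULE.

[0,1] S\NP  lex  "often"
[1,2] PP  lex  "read"
[2,3] (S\(S\NP))\PP  lex  "plan"
[1,3] S\(S\NP)  <  k=2
[0,3] S  <  k=1

[0,3] S   <
  [0,1] "often" : S\NP
  [1,3] S\(S\NP)   <
    [1,2] "read" : PP
    [2,3] "plan" : (S\(S\NP))\PP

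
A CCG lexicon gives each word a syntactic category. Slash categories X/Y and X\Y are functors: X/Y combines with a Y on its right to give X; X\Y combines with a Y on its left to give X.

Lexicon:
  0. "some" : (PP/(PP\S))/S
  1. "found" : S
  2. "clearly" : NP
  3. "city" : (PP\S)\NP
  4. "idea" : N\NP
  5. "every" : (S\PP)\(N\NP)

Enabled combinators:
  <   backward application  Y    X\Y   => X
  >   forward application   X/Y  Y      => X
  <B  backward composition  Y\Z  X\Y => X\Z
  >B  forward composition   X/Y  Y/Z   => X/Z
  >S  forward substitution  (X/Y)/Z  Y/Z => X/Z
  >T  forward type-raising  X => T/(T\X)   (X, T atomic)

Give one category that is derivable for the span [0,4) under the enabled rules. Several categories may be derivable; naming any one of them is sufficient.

[0,6] S   <
  [0,4] PP   >
    [0,2] PP/(PP\S)   >
      [0,1] "some" : (PP/(PP\S))/S
      [1,2] "found" : S
    [2,4] PP\S   <
      [2,3] "clearly" : NP
      [3,4] "city" : (PP\S)\NP
  [4,6] S\PP   <
    [4,5] "idea" : N\NP
    [5,6] "every" : (S\PP)\(N\NP)

PP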